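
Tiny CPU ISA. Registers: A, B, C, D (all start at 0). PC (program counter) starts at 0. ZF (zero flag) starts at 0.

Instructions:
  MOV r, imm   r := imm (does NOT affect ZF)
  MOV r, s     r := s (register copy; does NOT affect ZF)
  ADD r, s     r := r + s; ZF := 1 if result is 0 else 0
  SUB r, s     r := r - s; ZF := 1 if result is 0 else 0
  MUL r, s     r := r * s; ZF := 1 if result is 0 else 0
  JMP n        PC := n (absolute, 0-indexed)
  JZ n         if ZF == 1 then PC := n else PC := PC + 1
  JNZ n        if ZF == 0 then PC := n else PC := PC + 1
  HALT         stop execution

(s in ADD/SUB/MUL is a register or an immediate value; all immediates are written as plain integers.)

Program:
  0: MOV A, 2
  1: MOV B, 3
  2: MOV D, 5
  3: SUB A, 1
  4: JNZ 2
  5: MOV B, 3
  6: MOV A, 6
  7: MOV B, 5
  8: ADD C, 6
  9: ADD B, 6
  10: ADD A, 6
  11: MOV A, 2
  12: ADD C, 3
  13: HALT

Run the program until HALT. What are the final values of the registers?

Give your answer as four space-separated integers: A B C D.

Answer: 2 11 9 5

Derivation:
Step 1: PC=0 exec 'MOV A, 2'. After: A=2 B=0 C=0 D=0 ZF=0 PC=1
Step 2: PC=1 exec 'MOV B, 3'. After: A=2 B=3 C=0 D=0 ZF=0 PC=2
Step 3: PC=2 exec 'MOV D, 5'. After: A=2 B=3 C=0 D=5 ZF=0 PC=3
Step 4: PC=3 exec 'SUB A, 1'. After: A=1 B=3 C=0 D=5 ZF=0 PC=4
Step 5: PC=4 exec 'JNZ 2'. After: A=1 B=3 C=0 D=5 ZF=0 PC=2
Step 6: PC=2 exec 'MOV D, 5'. After: A=1 B=3 C=0 D=5 ZF=0 PC=3
Step 7: PC=3 exec 'SUB A, 1'. After: A=0 B=3 C=0 D=5 ZF=1 PC=4
Step 8: PC=4 exec 'JNZ 2'. After: A=0 B=3 C=0 D=5 ZF=1 PC=5
Step 9: PC=5 exec 'MOV B, 3'. After: A=0 B=3 C=0 D=5 ZF=1 PC=6
Step 10: PC=6 exec 'MOV A, 6'. After: A=6 B=3 C=0 D=5 ZF=1 PC=7
Step 11: PC=7 exec 'MOV B, 5'. After: A=6 B=5 C=0 D=5 ZF=1 PC=8
Step 12: PC=8 exec 'ADD C, 6'. After: A=6 B=5 C=6 D=5 ZF=0 PC=9
Step 13: PC=9 exec 'ADD B, 6'. After: A=6 B=11 C=6 D=5 ZF=0 PC=10
Step 14: PC=10 exec 'ADD A, 6'. After: A=12 B=11 C=6 D=5 ZF=0 PC=11
Step 15: PC=11 exec 'MOV A, 2'. After: A=2 B=11 C=6 D=5 ZF=0 PC=12
Step 16: PC=12 exec 'ADD C, 3'. After: A=2 B=11 C=9 D=5 ZF=0 PC=13
Step 17: PC=13 exec 'HALT'. After: A=2 B=11 C=9 D=5 ZF=0 PC=13 HALTED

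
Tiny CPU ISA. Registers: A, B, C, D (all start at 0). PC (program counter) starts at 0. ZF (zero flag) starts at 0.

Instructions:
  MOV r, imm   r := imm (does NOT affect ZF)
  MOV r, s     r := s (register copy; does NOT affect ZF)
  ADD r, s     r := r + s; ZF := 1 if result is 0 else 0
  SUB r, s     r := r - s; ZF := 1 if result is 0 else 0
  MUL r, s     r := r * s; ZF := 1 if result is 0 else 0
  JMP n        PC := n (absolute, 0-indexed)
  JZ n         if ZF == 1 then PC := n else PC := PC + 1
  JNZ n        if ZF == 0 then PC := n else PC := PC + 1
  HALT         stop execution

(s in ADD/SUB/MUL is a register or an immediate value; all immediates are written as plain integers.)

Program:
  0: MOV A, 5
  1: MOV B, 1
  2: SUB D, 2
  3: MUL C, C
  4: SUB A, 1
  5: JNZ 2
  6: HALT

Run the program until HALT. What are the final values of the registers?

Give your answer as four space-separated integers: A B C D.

Answer: 0 1 0 -10

Derivation:
Step 1: PC=0 exec 'MOV A, 5'. After: A=5 B=0 C=0 D=0 ZF=0 PC=1
Step 2: PC=1 exec 'MOV B, 1'. After: A=5 B=1 C=0 D=0 ZF=0 PC=2
Step 3: PC=2 exec 'SUB D, 2'. After: A=5 B=1 C=0 D=-2 ZF=0 PC=3
Step 4: PC=3 exec 'MUL C, C'. After: A=5 B=1 C=0 D=-2 ZF=1 PC=4
Step 5: PC=4 exec 'SUB A, 1'. After: A=4 B=1 C=0 D=-2 ZF=0 PC=5
Step 6: PC=5 exec 'JNZ 2'. After: A=4 B=1 C=0 D=-2 ZF=0 PC=2
Step 7: PC=2 exec 'SUB D, 2'. After: A=4 B=1 C=0 D=-4 ZF=0 PC=3
Step 8: PC=3 exec 'MUL C, C'. After: A=4 B=1 C=0 D=-4 ZF=1 PC=4
Step 9: PC=4 exec 'SUB A, 1'. After: A=3 B=1 C=0 D=-4 ZF=0 PC=5
Step 10: PC=5 exec 'JNZ 2'. After: A=3 B=1 C=0 D=-4 ZF=0 PC=2
Step 11: PC=2 exec 'SUB D, 2'. After: A=3 B=1 C=0 D=-6 ZF=0 PC=3
Step 12: PC=3 exec 'MUL C, C'. After: A=3 B=1 C=0 D=-6 ZF=1 PC=4
Step 13: PC=4 exec 'SUB A, 1'. After: A=2 B=1 C=0 D=-6 ZF=0 PC=5
Step 14: PC=5 exec 'JNZ 2'. After: A=2 B=1 C=0 D=-6 ZF=0 PC=2
Step 15: PC=2 exec 'SUB D, 2'. After: A=2 B=1 C=0 D=-8 ZF=0 PC=3
Step 16: PC=3 exec 'MUL C, C'. After: A=2 B=1 C=0 D=-8 ZF=1 PC=4
Step 17: PC=4 exec 'SUB A, 1'. After: A=1 B=1 C=0 D=-8 ZF=0 PC=5
Step 18: PC=5 exec 'JNZ 2'. After: A=1 B=1 C=0 D=-8 ZF=0 PC=2
Step 19: PC=2 exec 'SUB D, 2'. After: A=1 B=1 C=0 D=-10 ZF=0 PC=3
Step 20: PC=3 exec 'MUL C, C'. After: A=1 B=1 C=0 D=-10 ZF=1 PC=4
Step 21: PC=4 exec 'SUB A, 1'. After: A=0 B=1 C=0 D=-10 ZF=1 PC=5
Step 22: PC=5 exec 'JNZ 2'. After: A=0 B=1 C=0 D=-10 ZF=1 PC=6
Step 23: PC=6 exec 'HALT'. After: A=0 B=1 C=0 D=-10 ZF=1 PC=6 HALTED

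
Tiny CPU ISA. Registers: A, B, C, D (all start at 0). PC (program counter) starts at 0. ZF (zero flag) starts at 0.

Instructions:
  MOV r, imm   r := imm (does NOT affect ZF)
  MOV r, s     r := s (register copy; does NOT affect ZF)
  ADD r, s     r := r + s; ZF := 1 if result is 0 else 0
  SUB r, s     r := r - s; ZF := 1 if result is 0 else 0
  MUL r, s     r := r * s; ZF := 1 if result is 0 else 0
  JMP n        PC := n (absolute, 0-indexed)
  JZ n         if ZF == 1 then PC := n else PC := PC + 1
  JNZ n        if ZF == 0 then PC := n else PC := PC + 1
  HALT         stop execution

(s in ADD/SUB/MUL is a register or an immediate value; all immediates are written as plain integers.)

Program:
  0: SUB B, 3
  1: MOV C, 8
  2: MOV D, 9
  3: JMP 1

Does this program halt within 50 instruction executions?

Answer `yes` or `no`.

Step 1: PC=0 exec 'SUB B, 3'. After: A=0 B=-3 C=0 D=0 ZF=0 PC=1
Step 2: PC=1 exec 'MOV C, 8'. After: A=0 B=-3 C=8 D=0 ZF=0 PC=2
Step 3: PC=2 exec 'MOV D, 9'. After: A=0 B=-3 C=8 D=9 ZF=0 PC=3
Step 4: PC=3 exec 'JMP 1'. After: A=0 B=-3 C=8 D=9 ZF=0 PC=1
Step 5: PC=1 exec 'MOV C, 8'. After: A=0 B=-3 C=8 D=9 ZF=0 PC=2
Step 6: PC=2 exec 'MOV D, 9'. After: A=0 B=-3 C=8 D=9 ZF=0 PC=3
State after step 6 equals state after step 3: the program is in a cycle of length 3 and will never halt.

Answer: no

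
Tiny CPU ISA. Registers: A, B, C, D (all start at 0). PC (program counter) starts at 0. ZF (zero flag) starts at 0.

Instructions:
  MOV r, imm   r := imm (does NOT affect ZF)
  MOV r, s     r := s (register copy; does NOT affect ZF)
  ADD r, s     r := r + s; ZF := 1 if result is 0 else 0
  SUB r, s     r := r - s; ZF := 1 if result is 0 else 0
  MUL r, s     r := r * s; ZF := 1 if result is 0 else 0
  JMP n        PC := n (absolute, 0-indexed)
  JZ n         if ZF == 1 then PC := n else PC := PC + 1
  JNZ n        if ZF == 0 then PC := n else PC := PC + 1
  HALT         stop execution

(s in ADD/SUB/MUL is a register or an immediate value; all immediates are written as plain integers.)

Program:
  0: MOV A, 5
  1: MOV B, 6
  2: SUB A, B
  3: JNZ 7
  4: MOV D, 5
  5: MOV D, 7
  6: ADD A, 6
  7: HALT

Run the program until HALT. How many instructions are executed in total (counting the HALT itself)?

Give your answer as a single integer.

Step 1: PC=0 exec 'MOV A, 5'. After: A=5 B=0 C=0 D=0 ZF=0 PC=1
Step 2: PC=1 exec 'MOV B, 6'. After: A=5 B=6 C=0 D=0 ZF=0 PC=2
Step 3: PC=2 exec 'SUB A, B'. After: A=-1 B=6 C=0 D=0 ZF=0 PC=3
Step 4: PC=3 exec 'JNZ 7'. After: A=-1 B=6 C=0 D=0 ZF=0 PC=7
Step 5: PC=7 exec 'HALT'. After: A=-1 B=6 C=0 D=0 ZF=0 PC=7 HALTED
Total instructions executed: 5

Answer: 5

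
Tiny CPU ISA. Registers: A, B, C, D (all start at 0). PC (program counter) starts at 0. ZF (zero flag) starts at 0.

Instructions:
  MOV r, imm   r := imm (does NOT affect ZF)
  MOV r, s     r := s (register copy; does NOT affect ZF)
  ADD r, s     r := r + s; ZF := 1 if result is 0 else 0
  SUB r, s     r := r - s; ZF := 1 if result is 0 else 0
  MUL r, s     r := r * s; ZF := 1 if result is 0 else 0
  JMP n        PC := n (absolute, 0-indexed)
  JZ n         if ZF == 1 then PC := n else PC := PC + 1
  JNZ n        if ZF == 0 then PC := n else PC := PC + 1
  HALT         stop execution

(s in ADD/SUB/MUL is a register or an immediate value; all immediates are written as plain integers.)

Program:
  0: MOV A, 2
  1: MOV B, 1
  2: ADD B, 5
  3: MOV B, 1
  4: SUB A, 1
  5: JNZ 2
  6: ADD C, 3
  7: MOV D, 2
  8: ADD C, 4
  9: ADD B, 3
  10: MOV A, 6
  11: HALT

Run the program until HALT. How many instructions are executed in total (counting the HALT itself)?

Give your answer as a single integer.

Answer: 16

Derivation:
Step 1: PC=0 exec 'MOV A, 2'. After: A=2 B=0 C=0 D=0 ZF=0 PC=1
Step 2: PC=1 exec 'MOV B, 1'. After: A=2 B=1 C=0 D=0 ZF=0 PC=2
Step 3: PC=2 exec 'ADD B, 5'. After: A=2 B=6 C=0 D=0 ZF=0 PC=3
Step 4: PC=3 exec 'MOV B, 1'. After: A=2 B=1 C=0 D=0 ZF=0 PC=4
Step 5: PC=4 exec 'SUB A, 1'. After: A=1 B=1 C=0 D=0 ZF=0 PC=5
Step 6: PC=5 exec 'JNZ 2'. After: A=1 B=1 C=0 D=0 ZF=0 PC=2
Step 7: PC=2 exec 'ADD B, 5'. After: A=1 B=6 C=0 D=0 ZF=0 PC=3
Step 8: PC=3 exec 'MOV B, 1'. After: A=1 B=1 C=0 D=0 ZF=0 PC=4
Step 9: PC=4 exec 'SUB A, 1'. After: A=0 B=1 C=0 D=0 ZF=1 PC=5
Step 10: PC=5 exec 'JNZ 2'. After: A=0 B=1 C=0 D=0 ZF=1 PC=6
Step 11: PC=6 exec 'ADD C, 3'. After: A=0 B=1 C=3 D=0 ZF=0 PC=7
Step 12: PC=7 exec 'MOV D, 2'. After: A=0 B=1 C=3 D=2 ZF=0 PC=8
Step 13: PC=8 exec 'ADD C, 4'. After: A=0 B=1 C=7 D=2 ZF=0 PC=9
Step 14: PC=9 exec 'ADD B, 3'. After: A=0 B=4 C=7 D=2 ZF=0 PC=10
Step 15: PC=10 exec 'MOV A, 6'. After: A=6 B=4 C=7 D=2 ZF=0 PC=11
Step 16: PC=11 exec 'HALT'. After: A=6 B=4 C=7 D=2 ZF=0 PC=11 HALTED
Total instructions executed: 16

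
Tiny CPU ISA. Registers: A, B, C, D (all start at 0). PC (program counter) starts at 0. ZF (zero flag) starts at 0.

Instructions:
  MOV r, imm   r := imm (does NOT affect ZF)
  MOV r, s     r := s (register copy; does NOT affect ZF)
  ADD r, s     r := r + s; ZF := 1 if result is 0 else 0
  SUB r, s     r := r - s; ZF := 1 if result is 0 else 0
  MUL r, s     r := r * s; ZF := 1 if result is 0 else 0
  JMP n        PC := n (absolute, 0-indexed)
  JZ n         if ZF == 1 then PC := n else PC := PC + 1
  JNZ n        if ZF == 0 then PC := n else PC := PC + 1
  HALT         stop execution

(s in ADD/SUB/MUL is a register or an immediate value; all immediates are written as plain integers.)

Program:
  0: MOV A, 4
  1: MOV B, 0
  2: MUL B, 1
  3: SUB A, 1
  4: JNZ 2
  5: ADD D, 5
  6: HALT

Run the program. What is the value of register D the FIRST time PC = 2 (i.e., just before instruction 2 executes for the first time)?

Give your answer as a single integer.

Step 1: PC=0 exec 'MOV A, 4'. After: A=4 B=0 C=0 D=0 ZF=0 PC=1
Step 2: PC=1 exec 'MOV B, 0'. After: A=4 B=0 C=0 D=0 ZF=0 PC=2
First time PC=2: D=0

0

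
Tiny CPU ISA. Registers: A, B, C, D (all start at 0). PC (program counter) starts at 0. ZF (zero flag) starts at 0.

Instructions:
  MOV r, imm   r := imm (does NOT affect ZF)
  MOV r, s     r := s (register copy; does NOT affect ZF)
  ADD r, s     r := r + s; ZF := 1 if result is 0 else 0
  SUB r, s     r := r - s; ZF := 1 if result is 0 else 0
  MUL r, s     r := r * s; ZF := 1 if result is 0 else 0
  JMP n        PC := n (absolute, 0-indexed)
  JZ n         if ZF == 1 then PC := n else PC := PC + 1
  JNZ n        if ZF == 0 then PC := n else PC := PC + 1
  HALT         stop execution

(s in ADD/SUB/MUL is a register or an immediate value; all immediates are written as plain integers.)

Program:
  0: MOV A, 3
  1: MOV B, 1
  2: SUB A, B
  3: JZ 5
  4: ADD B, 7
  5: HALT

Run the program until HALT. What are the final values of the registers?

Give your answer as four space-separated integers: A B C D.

Step 1: PC=0 exec 'MOV A, 3'. After: A=3 B=0 C=0 D=0 ZF=0 PC=1
Step 2: PC=1 exec 'MOV B, 1'. After: A=3 B=1 C=0 D=0 ZF=0 PC=2
Step 3: PC=2 exec 'SUB A, B'. After: A=2 B=1 C=0 D=0 ZF=0 PC=3
Step 4: PC=3 exec 'JZ 5'. After: A=2 B=1 C=0 D=0 ZF=0 PC=4
Step 5: PC=4 exec 'ADD B, 7'. After: A=2 B=8 C=0 D=0 ZF=0 PC=5
Step 6: PC=5 exec 'HALT'. After: A=2 B=8 C=0 D=0 ZF=0 PC=5 HALTED

Answer: 2 8 0 0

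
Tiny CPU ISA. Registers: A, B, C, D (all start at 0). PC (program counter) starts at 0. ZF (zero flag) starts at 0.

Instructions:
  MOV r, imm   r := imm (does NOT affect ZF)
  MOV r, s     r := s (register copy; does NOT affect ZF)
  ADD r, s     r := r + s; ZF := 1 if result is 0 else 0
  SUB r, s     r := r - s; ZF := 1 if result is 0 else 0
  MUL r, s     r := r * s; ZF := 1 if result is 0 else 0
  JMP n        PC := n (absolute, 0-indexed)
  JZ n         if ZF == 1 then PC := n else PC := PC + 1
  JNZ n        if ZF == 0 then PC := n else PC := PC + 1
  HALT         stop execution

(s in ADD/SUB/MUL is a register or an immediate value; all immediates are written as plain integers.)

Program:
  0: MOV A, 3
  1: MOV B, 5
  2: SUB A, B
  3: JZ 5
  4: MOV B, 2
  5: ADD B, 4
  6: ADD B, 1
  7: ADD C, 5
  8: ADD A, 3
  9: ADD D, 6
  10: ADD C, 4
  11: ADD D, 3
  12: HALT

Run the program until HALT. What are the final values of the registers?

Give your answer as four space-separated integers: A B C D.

Step 1: PC=0 exec 'MOV A, 3'. After: A=3 B=0 C=0 D=0 ZF=0 PC=1
Step 2: PC=1 exec 'MOV B, 5'. After: A=3 B=5 C=0 D=0 ZF=0 PC=2
Step 3: PC=2 exec 'SUB A, B'. After: A=-2 B=5 C=0 D=0 ZF=0 PC=3
Step 4: PC=3 exec 'JZ 5'. After: A=-2 B=5 C=0 D=0 ZF=0 PC=4
Step 5: PC=4 exec 'MOV B, 2'. After: A=-2 B=2 C=0 D=0 ZF=0 PC=5
Step 6: PC=5 exec 'ADD B, 4'. After: A=-2 B=6 C=0 D=0 ZF=0 PC=6
Step 7: PC=6 exec 'ADD B, 1'. After: A=-2 B=7 C=0 D=0 ZF=0 PC=7
Step 8: PC=7 exec 'ADD C, 5'. After: A=-2 B=7 C=5 D=0 ZF=0 PC=8
Step 9: PC=8 exec 'ADD A, 3'. After: A=1 B=7 C=5 D=0 ZF=0 PC=9
Step 10: PC=9 exec 'ADD D, 6'. After: A=1 B=7 C=5 D=6 ZF=0 PC=10
Step 11: PC=10 exec 'ADD C, 4'. After: A=1 B=7 C=9 D=6 ZF=0 PC=11
Step 12: PC=11 exec 'ADD D, 3'. After: A=1 B=7 C=9 D=9 ZF=0 PC=12
Step 13: PC=12 exec 'HALT'. After: A=1 B=7 C=9 D=9 ZF=0 PC=12 HALTED

Answer: 1 7 9 9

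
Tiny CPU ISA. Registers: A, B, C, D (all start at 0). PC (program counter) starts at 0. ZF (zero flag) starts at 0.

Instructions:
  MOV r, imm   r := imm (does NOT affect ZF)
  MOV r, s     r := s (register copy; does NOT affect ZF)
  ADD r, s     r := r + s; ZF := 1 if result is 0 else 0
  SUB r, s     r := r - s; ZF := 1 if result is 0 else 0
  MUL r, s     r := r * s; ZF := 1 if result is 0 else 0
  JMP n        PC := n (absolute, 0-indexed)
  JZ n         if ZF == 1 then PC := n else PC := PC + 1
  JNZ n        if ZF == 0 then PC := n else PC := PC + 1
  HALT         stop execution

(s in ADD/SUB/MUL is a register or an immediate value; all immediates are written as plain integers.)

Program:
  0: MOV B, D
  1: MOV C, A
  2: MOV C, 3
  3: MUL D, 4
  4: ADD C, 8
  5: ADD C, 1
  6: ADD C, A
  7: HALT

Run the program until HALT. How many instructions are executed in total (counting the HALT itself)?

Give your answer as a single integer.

Step 1: PC=0 exec 'MOV B, D'. After: A=0 B=0 C=0 D=0 ZF=0 PC=1
Step 2: PC=1 exec 'MOV C, A'. After: A=0 B=0 C=0 D=0 ZF=0 PC=2
Step 3: PC=2 exec 'MOV C, 3'. After: A=0 B=0 C=3 D=0 ZF=0 PC=3
Step 4: PC=3 exec 'MUL D, 4'. After: A=0 B=0 C=3 D=0 ZF=1 PC=4
Step 5: PC=4 exec 'ADD C, 8'. After: A=0 B=0 C=11 D=0 ZF=0 PC=5
Step 6: PC=5 exec 'ADD C, 1'. After: A=0 B=0 C=12 D=0 ZF=0 PC=6
Step 7: PC=6 exec 'ADD C, A'. After: A=0 B=0 C=12 D=0 ZF=0 PC=7
Step 8: PC=7 exec 'HALT'. After: A=0 B=0 C=12 D=0 ZF=0 PC=7 HALTED
Total instructions executed: 8

Answer: 8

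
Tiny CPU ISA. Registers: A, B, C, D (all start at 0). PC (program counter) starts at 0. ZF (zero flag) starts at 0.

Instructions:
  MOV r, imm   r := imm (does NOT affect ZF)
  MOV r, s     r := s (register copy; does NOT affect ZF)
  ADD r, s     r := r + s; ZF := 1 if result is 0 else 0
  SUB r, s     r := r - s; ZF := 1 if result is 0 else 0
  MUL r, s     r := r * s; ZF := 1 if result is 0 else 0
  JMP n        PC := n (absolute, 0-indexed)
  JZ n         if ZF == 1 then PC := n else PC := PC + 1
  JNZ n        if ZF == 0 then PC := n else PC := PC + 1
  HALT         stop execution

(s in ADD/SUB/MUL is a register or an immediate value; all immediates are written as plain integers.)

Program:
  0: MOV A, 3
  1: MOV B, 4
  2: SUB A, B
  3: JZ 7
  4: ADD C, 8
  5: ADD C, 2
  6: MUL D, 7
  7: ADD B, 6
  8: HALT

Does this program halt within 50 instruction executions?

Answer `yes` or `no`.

Answer: yes

Derivation:
Step 1: PC=0 exec 'MOV A, 3'. After: A=3 B=0 C=0 D=0 ZF=0 PC=1
Step 2: PC=1 exec 'MOV B, 4'. After: A=3 B=4 C=0 D=0 ZF=0 PC=2
Step 3: PC=2 exec 'SUB A, B'. After: A=-1 B=4 C=0 D=0 ZF=0 PC=3
Step 4: PC=3 exec 'JZ 7'. After: A=-1 B=4 C=0 D=0 ZF=0 PC=4
Step 5: PC=4 exec 'ADD C, 8'. After: A=-1 B=4 C=8 D=0 ZF=0 PC=5
Step 6: PC=5 exec 'ADD C, 2'. After: A=-1 B=4 C=10 D=0 ZF=0 PC=6
Step 7: PC=6 exec 'MUL D, 7'. After: A=-1 B=4 C=10 D=0 ZF=1 PC=7
Step 8: PC=7 exec 'ADD B, 6'. After: A=-1 B=10 C=10 D=0 ZF=0 PC=8
Step 9: PC=8 exec 'HALT'. After: A=-1 B=10 C=10 D=0 ZF=0 PC=8 HALTED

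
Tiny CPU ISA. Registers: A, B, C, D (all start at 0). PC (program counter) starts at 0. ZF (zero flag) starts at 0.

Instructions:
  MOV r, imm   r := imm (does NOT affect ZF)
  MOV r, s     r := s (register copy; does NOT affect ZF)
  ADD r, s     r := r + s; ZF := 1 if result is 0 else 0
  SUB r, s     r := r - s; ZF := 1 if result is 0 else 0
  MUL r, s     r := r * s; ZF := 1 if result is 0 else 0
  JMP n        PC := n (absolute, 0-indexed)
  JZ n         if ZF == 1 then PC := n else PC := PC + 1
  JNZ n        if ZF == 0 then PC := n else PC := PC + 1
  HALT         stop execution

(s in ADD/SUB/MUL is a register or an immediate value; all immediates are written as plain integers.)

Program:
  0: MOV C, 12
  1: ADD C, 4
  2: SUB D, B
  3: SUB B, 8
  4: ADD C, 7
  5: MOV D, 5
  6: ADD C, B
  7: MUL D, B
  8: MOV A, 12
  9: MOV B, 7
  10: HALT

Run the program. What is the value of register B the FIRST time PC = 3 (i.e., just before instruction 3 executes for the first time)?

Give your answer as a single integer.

Step 1: PC=0 exec 'MOV C, 12'. After: A=0 B=0 C=12 D=0 ZF=0 PC=1
Step 2: PC=1 exec 'ADD C, 4'. After: A=0 B=0 C=16 D=0 ZF=0 PC=2
Step 3: PC=2 exec 'SUB D, B'. After: A=0 B=0 C=16 D=0 ZF=1 PC=3
First time PC=3: B=0

0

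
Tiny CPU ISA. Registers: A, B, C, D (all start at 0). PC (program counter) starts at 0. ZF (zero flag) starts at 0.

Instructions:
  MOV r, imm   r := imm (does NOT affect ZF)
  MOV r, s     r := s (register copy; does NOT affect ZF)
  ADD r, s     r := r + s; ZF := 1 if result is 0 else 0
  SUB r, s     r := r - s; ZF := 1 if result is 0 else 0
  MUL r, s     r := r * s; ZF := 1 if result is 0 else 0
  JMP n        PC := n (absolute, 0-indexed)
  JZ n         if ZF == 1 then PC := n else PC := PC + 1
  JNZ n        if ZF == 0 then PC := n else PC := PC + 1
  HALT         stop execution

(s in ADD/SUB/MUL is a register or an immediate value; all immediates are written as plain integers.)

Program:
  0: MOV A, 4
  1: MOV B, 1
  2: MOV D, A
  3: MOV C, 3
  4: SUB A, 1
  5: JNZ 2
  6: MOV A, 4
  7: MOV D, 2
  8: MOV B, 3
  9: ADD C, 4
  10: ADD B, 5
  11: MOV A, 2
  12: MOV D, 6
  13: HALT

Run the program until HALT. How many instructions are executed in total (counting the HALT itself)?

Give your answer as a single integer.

Answer: 26

Derivation:
Step 1: PC=0 exec 'MOV A, 4'. After: A=4 B=0 C=0 D=0 ZF=0 PC=1
Step 2: PC=1 exec 'MOV B, 1'. After: A=4 B=1 C=0 D=0 ZF=0 PC=2
Step 3: PC=2 exec 'MOV D, A'. After: A=4 B=1 C=0 D=4 ZF=0 PC=3
Step 4: PC=3 exec 'MOV C, 3'. After: A=4 B=1 C=3 D=4 ZF=0 PC=4
Step 5: PC=4 exec 'SUB A, 1'. After: A=3 B=1 C=3 D=4 ZF=0 PC=5
Step 6: PC=5 exec 'JNZ 2'. After: A=3 B=1 C=3 D=4 ZF=0 PC=2
Step 7: PC=2 exec 'MOV D, A'. After: A=3 B=1 C=3 D=3 ZF=0 PC=3
Step 8: PC=3 exec 'MOV C, 3'. After: A=3 B=1 C=3 D=3 ZF=0 PC=4
Step 9: PC=4 exec 'SUB A, 1'. After: A=2 B=1 C=3 D=3 ZF=0 PC=5
Step 10: PC=5 exec 'JNZ 2'. After: A=2 B=1 C=3 D=3 ZF=0 PC=2
Step 11: PC=2 exec 'MOV D, A'. After: A=2 B=1 C=3 D=2 ZF=0 PC=3
Step 12: PC=3 exec 'MOV C, 3'. After: A=2 B=1 C=3 D=2 ZF=0 PC=4
Step 13: PC=4 exec 'SUB A, 1'. After: A=1 B=1 C=3 D=2 ZF=0 PC=5
Step 14: PC=5 exec 'JNZ 2'. After: A=1 B=1 C=3 D=2 ZF=0 PC=2
Step 15: PC=2 exec 'MOV D, A'. After: A=1 B=1 C=3 D=1 ZF=0 PC=3
Step 16: PC=3 exec 'MOV C, 3'. After: A=1 B=1 C=3 D=1 ZF=0 PC=4
Step 17: PC=4 exec 'SUB A, 1'. After: A=0 B=1 C=3 D=1 ZF=1 PC=5
Step 18: PC=5 exec 'JNZ 2'. After: A=0 B=1 C=3 D=1 ZF=1 PC=6
Step 19: PC=6 exec 'MOV A, 4'. After: A=4 B=1 C=3 D=1 ZF=1 PC=7
Step 20: PC=7 exec 'MOV D, 2'. After: A=4 B=1 C=3 D=2 ZF=1 PC=8
Step 21: PC=8 exec 'MOV B, 3'. After: A=4 B=3 C=3 D=2 ZF=1 PC=9
Step 22: PC=9 exec 'ADD C, 4'. After: A=4 B=3 C=7 D=2 ZF=0 PC=10
Step 23: PC=10 exec 'ADD B, 5'. After: A=4 B=8 C=7 D=2 ZF=0 PC=11
Step 24: PC=11 exec 'MOV A, 2'. After: A=2 B=8 C=7 D=2 ZF=0 PC=12
Step 25: PC=12 exec 'MOV D, 6'. After: A=2 B=8 C=7 D=6 ZF=0 PC=13
Step 26: PC=13 exec 'HALT'. After: A=2 B=8 C=7 D=6 ZF=0 PC=13 HALTED
Total instructions executed: 26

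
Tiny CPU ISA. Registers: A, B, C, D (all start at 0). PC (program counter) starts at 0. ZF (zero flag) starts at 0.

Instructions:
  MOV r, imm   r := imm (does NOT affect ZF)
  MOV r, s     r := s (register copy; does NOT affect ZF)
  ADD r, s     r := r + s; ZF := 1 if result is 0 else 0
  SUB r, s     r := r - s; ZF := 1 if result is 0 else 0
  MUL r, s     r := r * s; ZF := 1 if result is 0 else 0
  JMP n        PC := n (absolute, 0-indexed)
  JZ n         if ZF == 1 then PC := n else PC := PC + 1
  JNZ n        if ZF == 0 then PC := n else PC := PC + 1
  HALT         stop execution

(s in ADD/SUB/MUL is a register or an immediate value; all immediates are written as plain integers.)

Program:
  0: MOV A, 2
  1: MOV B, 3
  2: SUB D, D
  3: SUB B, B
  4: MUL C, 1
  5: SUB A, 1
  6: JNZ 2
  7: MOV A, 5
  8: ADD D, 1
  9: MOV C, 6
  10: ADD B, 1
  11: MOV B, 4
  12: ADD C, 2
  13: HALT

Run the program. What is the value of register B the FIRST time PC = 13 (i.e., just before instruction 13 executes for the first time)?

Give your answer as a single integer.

Step 1: PC=0 exec 'MOV A, 2'. After: A=2 B=0 C=0 D=0 ZF=0 PC=1
Step 2: PC=1 exec 'MOV B, 3'. After: A=2 B=3 C=0 D=0 ZF=0 PC=2
Step 3: PC=2 exec 'SUB D, D'. After: A=2 B=3 C=0 D=0 ZF=1 PC=3
Step 4: PC=3 exec 'SUB B, B'. After: A=2 B=0 C=0 D=0 ZF=1 PC=4
Step 5: PC=4 exec 'MUL C, 1'. After: A=2 B=0 C=0 D=0 ZF=1 PC=5
Step 6: PC=5 exec 'SUB A, 1'. After: A=1 B=0 C=0 D=0 ZF=0 PC=6
Step 7: PC=6 exec 'JNZ 2'. After: A=1 B=0 C=0 D=0 ZF=0 PC=2
Step 8: PC=2 exec 'SUB D, D'. After: A=1 B=0 C=0 D=0 ZF=1 PC=3
Step 9: PC=3 exec 'SUB B, B'. After: A=1 B=0 C=0 D=0 ZF=1 PC=4
Step 10: PC=4 exec 'MUL C, 1'. After: A=1 B=0 C=0 D=0 ZF=1 PC=5
Step 11: PC=5 exec 'SUB A, 1'. After: A=0 B=0 C=0 D=0 ZF=1 PC=6
Step 12: PC=6 exec 'JNZ 2'. After: A=0 B=0 C=0 D=0 ZF=1 PC=7
Step 13: PC=7 exec 'MOV A, 5'. After: A=5 B=0 C=0 D=0 ZF=1 PC=8
Step 14: PC=8 exec 'ADD D, 1'. After: A=5 B=0 C=0 D=1 ZF=0 PC=9
Step 15: PC=9 exec 'MOV C, 6'. After: A=5 B=0 C=6 D=1 ZF=0 PC=10
Step 16: PC=10 exec 'ADD B, 1'. After: A=5 B=1 C=6 D=1 ZF=0 PC=11
Step 17: PC=11 exec 'MOV B, 4'. After: A=5 B=4 C=6 D=1 ZF=0 PC=12
Step 18: PC=12 exec 'ADD C, 2'. After: A=5 B=4 C=8 D=1 ZF=0 PC=13
First time PC=13: B=4

4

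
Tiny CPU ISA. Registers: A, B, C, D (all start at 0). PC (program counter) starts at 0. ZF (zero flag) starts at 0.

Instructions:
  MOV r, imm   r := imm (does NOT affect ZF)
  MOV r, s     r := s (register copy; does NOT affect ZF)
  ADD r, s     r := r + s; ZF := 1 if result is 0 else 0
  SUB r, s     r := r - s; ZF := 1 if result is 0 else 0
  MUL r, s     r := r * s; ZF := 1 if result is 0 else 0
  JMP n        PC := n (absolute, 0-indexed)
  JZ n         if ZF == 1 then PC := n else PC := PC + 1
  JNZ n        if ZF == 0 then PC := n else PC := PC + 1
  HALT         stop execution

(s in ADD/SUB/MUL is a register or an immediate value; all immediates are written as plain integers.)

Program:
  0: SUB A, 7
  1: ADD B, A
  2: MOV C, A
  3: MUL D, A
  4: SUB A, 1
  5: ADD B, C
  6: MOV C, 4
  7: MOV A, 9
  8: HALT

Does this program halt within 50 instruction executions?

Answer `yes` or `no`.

Step 1: PC=0 exec 'SUB A, 7'. After: A=-7 B=0 C=0 D=0 ZF=0 PC=1
Step 2: PC=1 exec 'ADD B, A'. After: A=-7 B=-7 C=0 D=0 ZF=0 PC=2
Step 3: PC=2 exec 'MOV C, A'. After: A=-7 B=-7 C=-7 D=0 ZF=0 PC=3
Step 4: PC=3 exec 'MUL D, A'. After: A=-7 B=-7 C=-7 D=0 ZF=1 PC=4
Step 5: PC=4 exec 'SUB A, 1'. After: A=-8 B=-7 C=-7 D=0 ZF=0 PC=5
Step 6: PC=5 exec 'ADD B, C'. After: A=-8 B=-14 C=-7 D=0 ZF=0 PC=6
Step 7: PC=6 exec 'MOV C, 4'. After: A=-8 B=-14 C=4 D=0 ZF=0 PC=7
Step 8: PC=7 exec 'MOV A, 9'. After: A=9 B=-14 C=4 D=0 ZF=0 PC=8
Step 9: PC=8 exec 'HALT'. After: A=9 B=-14 C=4 D=0 ZF=0 PC=8 HALTED

Answer: yes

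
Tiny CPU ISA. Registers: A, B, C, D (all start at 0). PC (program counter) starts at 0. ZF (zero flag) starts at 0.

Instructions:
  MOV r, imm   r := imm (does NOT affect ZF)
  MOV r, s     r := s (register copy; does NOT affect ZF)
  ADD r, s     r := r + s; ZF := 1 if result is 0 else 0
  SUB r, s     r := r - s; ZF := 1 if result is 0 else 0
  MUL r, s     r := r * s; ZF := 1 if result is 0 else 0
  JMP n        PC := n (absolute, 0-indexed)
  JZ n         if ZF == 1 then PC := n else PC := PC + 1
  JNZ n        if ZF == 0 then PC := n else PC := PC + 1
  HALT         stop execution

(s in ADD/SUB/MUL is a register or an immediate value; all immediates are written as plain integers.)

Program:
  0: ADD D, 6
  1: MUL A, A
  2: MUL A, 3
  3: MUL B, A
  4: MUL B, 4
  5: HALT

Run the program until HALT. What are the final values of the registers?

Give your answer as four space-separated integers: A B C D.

Answer: 0 0 0 6

Derivation:
Step 1: PC=0 exec 'ADD D, 6'. After: A=0 B=0 C=0 D=6 ZF=0 PC=1
Step 2: PC=1 exec 'MUL A, A'. After: A=0 B=0 C=0 D=6 ZF=1 PC=2
Step 3: PC=2 exec 'MUL A, 3'. After: A=0 B=0 C=0 D=6 ZF=1 PC=3
Step 4: PC=3 exec 'MUL B, A'. After: A=0 B=0 C=0 D=6 ZF=1 PC=4
Step 5: PC=4 exec 'MUL B, 4'. After: A=0 B=0 C=0 D=6 ZF=1 PC=5
Step 6: PC=5 exec 'HALT'. After: A=0 B=0 C=0 D=6 ZF=1 PC=5 HALTED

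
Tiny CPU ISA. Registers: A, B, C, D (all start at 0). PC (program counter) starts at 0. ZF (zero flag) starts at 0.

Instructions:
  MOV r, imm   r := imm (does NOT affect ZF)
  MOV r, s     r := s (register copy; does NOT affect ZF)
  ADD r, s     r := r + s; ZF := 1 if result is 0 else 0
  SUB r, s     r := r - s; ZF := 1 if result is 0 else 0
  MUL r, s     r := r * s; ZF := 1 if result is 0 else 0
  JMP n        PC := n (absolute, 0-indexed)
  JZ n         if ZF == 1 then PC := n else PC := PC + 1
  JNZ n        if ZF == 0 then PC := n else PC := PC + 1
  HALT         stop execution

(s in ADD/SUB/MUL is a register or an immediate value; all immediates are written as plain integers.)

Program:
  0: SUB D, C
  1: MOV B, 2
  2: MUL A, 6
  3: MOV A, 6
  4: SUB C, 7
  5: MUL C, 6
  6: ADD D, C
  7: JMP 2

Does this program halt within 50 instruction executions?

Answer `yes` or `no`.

Answer: no

Derivation:
Step 1: PC=0 exec 'SUB D, C'. After: A=0 B=0 C=0 D=0 ZF=1 PC=1
Step 2: PC=1 exec 'MOV B, 2'. After: A=0 B=2 C=0 D=0 ZF=1 PC=2
Step 3: PC=2 exec 'MUL A, 6'. After: A=0 B=2 C=0 D=0 ZF=1 PC=3
Step 4: PC=3 exec 'MOV A, 6'. After: A=6 B=2 C=0 D=0 ZF=1 PC=4
Step 5: PC=4 exec 'SUB C, 7'. After: A=6 B=2 C=-7 D=0 ZF=0 PC=5
Step 6: PC=5 exec 'MUL C, 6'. After: A=6 B=2 C=-42 D=0 ZF=0 PC=6
Step 7: PC=6 exec 'ADD D, C'. After: A=6 B=2 C=-42 D=-42 ZF=0 PC=7
Step 8: PC=7 exec 'JMP 2'. After: A=6 B=2 C=-42 D=-42 ZF=0 PC=2
Step 9: PC=2 exec 'MUL A, 6'. After: A=36 B=2 C=-42 D=-42 ZF=0 PC=3
Step 10: PC=3 exec 'MOV A, 6'. After: A=6 B=2 C=-42 D=-42 ZF=0 PC=4
Step 11: PC=4 exec 'SUB C, 7'. After: A=6 B=2 C=-49 D=-42 ZF=0 PC=5
Step 12: PC=5 exec 'MUL C, 6'. After: A=6 B=2 C=-294 D=-42 ZF=0 PC=6
Step 13: PC=6 exec 'ADD D, C'. After: A=6 B=2 C=-294 D=-336 ZF=0 PC=7
Step 14: PC=7 exec 'JMP 2'. After: A=6 B=2 C=-294 D=-336 ZF=0 PC=2
Step 15: PC=2 exec 'MUL A, 6'. After: A=36 B=2 C=-294 D=-336 ZF=0 PC=3
After 50 steps: not halted. PC revisits the same instructions with no path to HALT; will never halt.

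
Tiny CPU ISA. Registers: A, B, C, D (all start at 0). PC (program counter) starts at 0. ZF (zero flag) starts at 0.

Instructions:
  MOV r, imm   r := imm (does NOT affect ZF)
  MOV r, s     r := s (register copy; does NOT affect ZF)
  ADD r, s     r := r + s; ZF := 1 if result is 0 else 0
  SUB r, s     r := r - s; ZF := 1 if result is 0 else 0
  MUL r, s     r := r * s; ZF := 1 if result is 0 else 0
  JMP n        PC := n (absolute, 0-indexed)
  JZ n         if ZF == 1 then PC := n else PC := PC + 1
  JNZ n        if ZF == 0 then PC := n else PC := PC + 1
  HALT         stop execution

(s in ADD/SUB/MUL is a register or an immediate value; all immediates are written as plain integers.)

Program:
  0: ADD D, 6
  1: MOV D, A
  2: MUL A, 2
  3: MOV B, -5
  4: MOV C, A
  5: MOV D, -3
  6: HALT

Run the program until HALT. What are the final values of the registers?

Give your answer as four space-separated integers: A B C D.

Step 1: PC=0 exec 'ADD D, 6'. After: A=0 B=0 C=0 D=6 ZF=0 PC=1
Step 2: PC=1 exec 'MOV D, A'. After: A=0 B=0 C=0 D=0 ZF=0 PC=2
Step 3: PC=2 exec 'MUL A, 2'. After: A=0 B=0 C=0 D=0 ZF=1 PC=3
Step 4: PC=3 exec 'MOV B, -5'. After: A=0 B=-5 C=0 D=0 ZF=1 PC=4
Step 5: PC=4 exec 'MOV C, A'. After: A=0 B=-5 C=0 D=0 ZF=1 PC=5
Step 6: PC=5 exec 'MOV D, -3'. After: A=0 B=-5 C=0 D=-3 ZF=1 PC=6
Step 7: PC=6 exec 'HALT'. After: A=0 B=-5 C=0 D=-3 ZF=1 PC=6 HALTED

Answer: 0 -5 0 -3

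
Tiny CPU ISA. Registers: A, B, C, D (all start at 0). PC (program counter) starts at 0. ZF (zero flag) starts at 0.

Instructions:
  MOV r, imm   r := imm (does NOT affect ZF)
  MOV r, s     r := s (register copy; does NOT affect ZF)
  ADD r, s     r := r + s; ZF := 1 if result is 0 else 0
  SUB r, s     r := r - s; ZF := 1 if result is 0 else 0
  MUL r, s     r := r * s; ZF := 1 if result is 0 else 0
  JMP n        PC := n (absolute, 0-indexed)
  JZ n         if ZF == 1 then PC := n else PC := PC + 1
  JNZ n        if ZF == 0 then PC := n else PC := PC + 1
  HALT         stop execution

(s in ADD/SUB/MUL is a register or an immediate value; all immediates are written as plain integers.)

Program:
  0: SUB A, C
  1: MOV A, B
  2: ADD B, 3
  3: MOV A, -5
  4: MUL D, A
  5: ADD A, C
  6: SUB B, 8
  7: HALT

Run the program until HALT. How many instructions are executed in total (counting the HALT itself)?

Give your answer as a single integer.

Answer: 8

Derivation:
Step 1: PC=0 exec 'SUB A, C'. After: A=0 B=0 C=0 D=0 ZF=1 PC=1
Step 2: PC=1 exec 'MOV A, B'. After: A=0 B=0 C=0 D=0 ZF=1 PC=2
Step 3: PC=2 exec 'ADD B, 3'. After: A=0 B=3 C=0 D=0 ZF=0 PC=3
Step 4: PC=3 exec 'MOV A, -5'. After: A=-5 B=3 C=0 D=0 ZF=0 PC=4
Step 5: PC=4 exec 'MUL D, A'. After: A=-5 B=3 C=0 D=0 ZF=1 PC=5
Step 6: PC=5 exec 'ADD A, C'. After: A=-5 B=3 C=0 D=0 ZF=0 PC=6
Step 7: PC=6 exec 'SUB B, 8'. After: A=-5 B=-5 C=0 D=0 ZF=0 PC=7
Step 8: PC=7 exec 'HALT'. After: A=-5 B=-5 C=0 D=0 ZF=0 PC=7 HALTED
Total instructions executed: 8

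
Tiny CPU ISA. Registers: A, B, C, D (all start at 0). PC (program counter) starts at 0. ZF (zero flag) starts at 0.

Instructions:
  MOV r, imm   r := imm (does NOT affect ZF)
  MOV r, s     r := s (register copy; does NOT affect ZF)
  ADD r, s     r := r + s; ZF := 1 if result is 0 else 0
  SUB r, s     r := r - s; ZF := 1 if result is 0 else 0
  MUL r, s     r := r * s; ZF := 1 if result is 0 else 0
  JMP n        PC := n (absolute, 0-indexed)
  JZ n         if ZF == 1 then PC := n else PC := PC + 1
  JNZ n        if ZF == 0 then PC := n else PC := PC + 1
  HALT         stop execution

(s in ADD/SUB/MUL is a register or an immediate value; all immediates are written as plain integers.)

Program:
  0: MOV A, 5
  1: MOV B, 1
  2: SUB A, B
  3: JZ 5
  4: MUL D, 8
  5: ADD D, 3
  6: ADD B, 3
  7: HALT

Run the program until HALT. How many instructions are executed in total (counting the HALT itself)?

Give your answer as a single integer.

Step 1: PC=0 exec 'MOV A, 5'. After: A=5 B=0 C=0 D=0 ZF=0 PC=1
Step 2: PC=1 exec 'MOV B, 1'. After: A=5 B=1 C=0 D=0 ZF=0 PC=2
Step 3: PC=2 exec 'SUB A, B'. After: A=4 B=1 C=0 D=0 ZF=0 PC=3
Step 4: PC=3 exec 'JZ 5'. After: A=4 B=1 C=0 D=0 ZF=0 PC=4
Step 5: PC=4 exec 'MUL D, 8'. After: A=4 B=1 C=0 D=0 ZF=1 PC=5
Step 6: PC=5 exec 'ADD D, 3'. After: A=4 B=1 C=0 D=3 ZF=0 PC=6
Step 7: PC=6 exec 'ADD B, 3'. After: A=4 B=4 C=0 D=3 ZF=0 PC=7
Step 8: PC=7 exec 'HALT'. After: A=4 B=4 C=0 D=3 ZF=0 PC=7 HALTED
Total instructions executed: 8

Answer: 8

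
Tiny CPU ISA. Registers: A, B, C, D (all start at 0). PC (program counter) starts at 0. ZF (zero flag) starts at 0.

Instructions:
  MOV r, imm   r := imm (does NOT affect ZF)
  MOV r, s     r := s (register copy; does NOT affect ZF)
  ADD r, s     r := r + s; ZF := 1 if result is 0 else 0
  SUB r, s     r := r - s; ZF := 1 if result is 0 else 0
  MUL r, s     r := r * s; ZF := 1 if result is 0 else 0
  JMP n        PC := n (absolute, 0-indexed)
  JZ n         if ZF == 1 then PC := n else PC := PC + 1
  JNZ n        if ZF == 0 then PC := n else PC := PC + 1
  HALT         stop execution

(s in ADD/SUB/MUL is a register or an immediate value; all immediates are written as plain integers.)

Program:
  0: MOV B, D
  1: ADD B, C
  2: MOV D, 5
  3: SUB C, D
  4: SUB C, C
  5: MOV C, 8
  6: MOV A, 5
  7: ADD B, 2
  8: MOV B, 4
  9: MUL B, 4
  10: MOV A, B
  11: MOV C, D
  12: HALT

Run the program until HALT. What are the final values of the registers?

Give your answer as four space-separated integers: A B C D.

Answer: 16 16 5 5

Derivation:
Step 1: PC=0 exec 'MOV B, D'. After: A=0 B=0 C=0 D=0 ZF=0 PC=1
Step 2: PC=1 exec 'ADD B, C'. After: A=0 B=0 C=0 D=0 ZF=1 PC=2
Step 3: PC=2 exec 'MOV D, 5'. After: A=0 B=0 C=0 D=5 ZF=1 PC=3
Step 4: PC=3 exec 'SUB C, D'. After: A=0 B=0 C=-5 D=5 ZF=0 PC=4
Step 5: PC=4 exec 'SUB C, C'. After: A=0 B=0 C=0 D=5 ZF=1 PC=5
Step 6: PC=5 exec 'MOV C, 8'. After: A=0 B=0 C=8 D=5 ZF=1 PC=6
Step 7: PC=6 exec 'MOV A, 5'. After: A=5 B=0 C=8 D=5 ZF=1 PC=7
Step 8: PC=7 exec 'ADD B, 2'. After: A=5 B=2 C=8 D=5 ZF=0 PC=8
Step 9: PC=8 exec 'MOV B, 4'. After: A=5 B=4 C=8 D=5 ZF=0 PC=9
Step 10: PC=9 exec 'MUL B, 4'. After: A=5 B=16 C=8 D=5 ZF=0 PC=10
Step 11: PC=10 exec 'MOV A, B'. After: A=16 B=16 C=8 D=5 ZF=0 PC=11
Step 12: PC=11 exec 'MOV C, D'. After: A=16 B=16 C=5 D=5 ZF=0 PC=12
Step 13: PC=12 exec 'HALT'. After: A=16 B=16 C=5 D=5 ZF=0 PC=12 HALTED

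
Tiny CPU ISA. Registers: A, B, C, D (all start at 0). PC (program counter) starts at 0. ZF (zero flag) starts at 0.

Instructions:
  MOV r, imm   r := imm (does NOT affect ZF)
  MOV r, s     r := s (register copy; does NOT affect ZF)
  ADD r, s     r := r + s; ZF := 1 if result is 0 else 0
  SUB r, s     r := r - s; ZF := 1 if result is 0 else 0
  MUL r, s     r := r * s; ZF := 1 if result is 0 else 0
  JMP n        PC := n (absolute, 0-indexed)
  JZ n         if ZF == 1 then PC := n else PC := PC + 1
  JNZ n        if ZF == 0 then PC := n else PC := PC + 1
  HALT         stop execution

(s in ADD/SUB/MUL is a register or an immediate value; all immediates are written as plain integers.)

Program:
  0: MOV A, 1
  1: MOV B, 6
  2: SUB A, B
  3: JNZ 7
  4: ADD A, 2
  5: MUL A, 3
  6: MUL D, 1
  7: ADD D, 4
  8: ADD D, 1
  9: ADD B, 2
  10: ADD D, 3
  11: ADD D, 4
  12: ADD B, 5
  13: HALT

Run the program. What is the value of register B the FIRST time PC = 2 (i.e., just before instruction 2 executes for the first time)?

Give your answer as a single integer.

Step 1: PC=0 exec 'MOV A, 1'. After: A=1 B=0 C=0 D=0 ZF=0 PC=1
Step 2: PC=1 exec 'MOV B, 6'. After: A=1 B=6 C=0 D=0 ZF=0 PC=2
First time PC=2: B=6

6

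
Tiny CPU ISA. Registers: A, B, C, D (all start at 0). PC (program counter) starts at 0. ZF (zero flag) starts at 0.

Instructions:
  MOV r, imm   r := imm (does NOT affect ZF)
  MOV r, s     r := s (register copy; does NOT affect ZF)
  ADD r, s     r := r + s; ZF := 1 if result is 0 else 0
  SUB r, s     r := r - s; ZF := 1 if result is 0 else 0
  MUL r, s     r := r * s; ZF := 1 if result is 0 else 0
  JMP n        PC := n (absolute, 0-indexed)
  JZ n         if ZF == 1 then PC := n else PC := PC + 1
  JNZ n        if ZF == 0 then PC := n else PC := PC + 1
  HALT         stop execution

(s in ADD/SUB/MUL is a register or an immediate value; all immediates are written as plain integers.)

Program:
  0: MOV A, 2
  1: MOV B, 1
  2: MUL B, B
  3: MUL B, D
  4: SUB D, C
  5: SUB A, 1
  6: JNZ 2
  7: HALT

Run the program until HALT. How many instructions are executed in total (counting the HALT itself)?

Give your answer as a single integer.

Answer: 13

Derivation:
Step 1: PC=0 exec 'MOV A, 2'. After: A=2 B=0 C=0 D=0 ZF=0 PC=1
Step 2: PC=1 exec 'MOV B, 1'. After: A=2 B=1 C=0 D=0 ZF=0 PC=2
Step 3: PC=2 exec 'MUL B, B'. After: A=2 B=1 C=0 D=0 ZF=0 PC=3
Step 4: PC=3 exec 'MUL B, D'. After: A=2 B=0 C=0 D=0 ZF=1 PC=4
Step 5: PC=4 exec 'SUB D, C'. After: A=2 B=0 C=0 D=0 ZF=1 PC=5
Step 6: PC=5 exec 'SUB A, 1'. After: A=1 B=0 C=0 D=0 ZF=0 PC=6
Step 7: PC=6 exec 'JNZ 2'. After: A=1 B=0 C=0 D=0 ZF=0 PC=2
Step 8: PC=2 exec 'MUL B, B'. After: A=1 B=0 C=0 D=0 ZF=1 PC=3
Step 9: PC=3 exec 'MUL B, D'. After: A=1 B=0 C=0 D=0 ZF=1 PC=4
Step 10: PC=4 exec 'SUB D, C'. After: A=1 B=0 C=0 D=0 ZF=1 PC=5
Step 11: PC=5 exec 'SUB A, 1'. After: A=0 B=0 C=0 D=0 ZF=1 PC=6
Step 12: PC=6 exec 'JNZ 2'. After: A=0 B=0 C=0 D=0 ZF=1 PC=7
Step 13: PC=7 exec 'HALT'. After: A=0 B=0 C=0 D=0 ZF=1 PC=7 HALTED
Total instructions executed: 13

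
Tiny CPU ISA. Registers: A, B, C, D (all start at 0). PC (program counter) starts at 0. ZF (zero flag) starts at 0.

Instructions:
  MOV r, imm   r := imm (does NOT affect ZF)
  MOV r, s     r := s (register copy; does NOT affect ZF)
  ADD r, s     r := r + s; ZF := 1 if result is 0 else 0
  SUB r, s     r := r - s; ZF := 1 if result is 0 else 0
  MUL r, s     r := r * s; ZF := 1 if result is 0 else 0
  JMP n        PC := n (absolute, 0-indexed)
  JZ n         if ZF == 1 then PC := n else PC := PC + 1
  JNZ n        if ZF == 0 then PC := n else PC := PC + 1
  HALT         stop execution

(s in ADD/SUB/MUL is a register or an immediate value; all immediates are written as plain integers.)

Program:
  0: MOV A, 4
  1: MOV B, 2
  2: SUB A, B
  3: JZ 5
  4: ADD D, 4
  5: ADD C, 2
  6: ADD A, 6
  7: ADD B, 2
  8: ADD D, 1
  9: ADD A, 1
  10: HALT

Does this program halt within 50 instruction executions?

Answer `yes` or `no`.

Step 1: PC=0 exec 'MOV A, 4'. After: A=4 B=0 C=0 D=0 ZF=0 PC=1
Step 2: PC=1 exec 'MOV B, 2'. After: A=4 B=2 C=0 D=0 ZF=0 PC=2
Step 3: PC=2 exec 'SUB A, B'. After: A=2 B=2 C=0 D=0 ZF=0 PC=3
Step 4: PC=3 exec 'JZ 5'. After: A=2 B=2 C=0 D=0 ZF=0 PC=4
Step 5: PC=4 exec 'ADD D, 4'. After: A=2 B=2 C=0 D=4 ZF=0 PC=5
Step 6: PC=5 exec 'ADD C, 2'. After: A=2 B=2 C=2 D=4 ZF=0 PC=6
Step 7: PC=6 exec 'ADD A, 6'. After: A=8 B=2 C=2 D=4 ZF=0 PC=7
Step 8: PC=7 exec 'ADD B, 2'. After: A=8 B=4 C=2 D=4 ZF=0 PC=8
Step 9: PC=8 exec 'ADD D, 1'. After: A=8 B=4 C=2 D=5 ZF=0 PC=9
Step 10: PC=9 exec 'ADD A, 1'. After: A=9 B=4 C=2 D=5 ZF=0 PC=10
Step 11: PC=10 exec 'HALT'. After: A=9 B=4 C=2 D=5 ZF=0 PC=10 HALTED

Answer: yes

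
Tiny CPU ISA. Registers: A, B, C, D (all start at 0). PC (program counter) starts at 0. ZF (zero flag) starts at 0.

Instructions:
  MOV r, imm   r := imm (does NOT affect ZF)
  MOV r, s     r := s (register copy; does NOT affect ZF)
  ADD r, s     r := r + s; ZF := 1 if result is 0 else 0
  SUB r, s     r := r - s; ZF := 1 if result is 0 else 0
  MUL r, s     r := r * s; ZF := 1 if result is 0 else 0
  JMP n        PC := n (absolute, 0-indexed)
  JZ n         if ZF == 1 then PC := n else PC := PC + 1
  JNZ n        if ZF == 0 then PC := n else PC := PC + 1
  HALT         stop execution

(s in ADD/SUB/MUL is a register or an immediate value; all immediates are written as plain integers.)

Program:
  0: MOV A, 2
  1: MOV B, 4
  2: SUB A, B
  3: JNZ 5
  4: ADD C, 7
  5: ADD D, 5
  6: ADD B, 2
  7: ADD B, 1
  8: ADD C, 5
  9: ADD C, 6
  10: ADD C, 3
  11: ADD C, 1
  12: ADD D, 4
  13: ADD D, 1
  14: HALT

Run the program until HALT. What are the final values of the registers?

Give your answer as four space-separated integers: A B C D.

Answer: -2 7 15 10

Derivation:
Step 1: PC=0 exec 'MOV A, 2'. After: A=2 B=0 C=0 D=0 ZF=0 PC=1
Step 2: PC=1 exec 'MOV B, 4'. After: A=2 B=4 C=0 D=0 ZF=0 PC=2
Step 3: PC=2 exec 'SUB A, B'. After: A=-2 B=4 C=0 D=0 ZF=0 PC=3
Step 4: PC=3 exec 'JNZ 5'. After: A=-2 B=4 C=0 D=0 ZF=0 PC=5
Step 5: PC=5 exec 'ADD D, 5'. After: A=-2 B=4 C=0 D=5 ZF=0 PC=6
Step 6: PC=6 exec 'ADD B, 2'. After: A=-2 B=6 C=0 D=5 ZF=0 PC=7
Step 7: PC=7 exec 'ADD B, 1'. After: A=-2 B=7 C=0 D=5 ZF=0 PC=8
Step 8: PC=8 exec 'ADD C, 5'. After: A=-2 B=7 C=5 D=5 ZF=0 PC=9
Step 9: PC=9 exec 'ADD C, 6'. After: A=-2 B=7 C=11 D=5 ZF=0 PC=10
Step 10: PC=10 exec 'ADD C, 3'. After: A=-2 B=7 C=14 D=5 ZF=0 PC=11
Step 11: PC=11 exec 'ADD C, 1'. After: A=-2 B=7 C=15 D=5 ZF=0 PC=12
Step 12: PC=12 exec 'ADD D, 4'. After: A=-2 B=7 C=15 D=9 ZF=0 PC=13
Step 13: PC=13 exec 'ADD D, 1'. After: A=-2 B=7 C=15 D=10 ZF=0 PC=14
Step 14: PC=14 exec 'HALT'. After: A=-2 B=7 C=15 D=10 ZF=0 PC=14 HALTED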